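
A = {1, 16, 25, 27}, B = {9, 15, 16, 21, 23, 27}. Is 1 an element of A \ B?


A = {1, 16, 25, 27}, B = {9, 15, 16, 21, 23, 27}
A \ B = elements in A but not in B
A \ B = {1, 25}
Checking if 1 ∈ A \ B
1 is in A \ B → True

1 ∈ A \ B


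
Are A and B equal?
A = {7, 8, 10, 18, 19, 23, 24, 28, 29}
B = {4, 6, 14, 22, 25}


Two sets are equal iff they have exactly the same elements.
A = {7, 8, 10, 18, 19, 23, 24, 28, 29}
B = {4, 6, 14, 22, 25}
Differences: {4, 6, 7, 8, 10, 14, 18, 19, 22, 23, 24, 25, 28, 29}
A ≠ B

No, A ≠ B


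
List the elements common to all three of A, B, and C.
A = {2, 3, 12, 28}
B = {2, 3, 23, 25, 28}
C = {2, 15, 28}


A ∩ B = {2, 3, 28}
(A ∩ B) ∩ C = {2, 28}

A ∩ B ∩ C = {2, 28}


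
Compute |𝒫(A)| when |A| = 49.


Number of subsets = 2^n
= 2^49
= 562949953421312

|P(A)| = 562949953421312


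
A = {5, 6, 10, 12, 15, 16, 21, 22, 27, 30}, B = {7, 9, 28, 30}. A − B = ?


A \ B = elements in A but not in B
A = {5, 6, 10, 12, 15, 16, 21, 22, 27, 30}
B = {7, 9, 28, 30}
Remove from A any elements in B
A \ B = {5, 6, 10, 12, 15, 16, 21, 22, 27}

A \ B = {5, 6, 10, 12, 15, 16, 21, 22, 27}


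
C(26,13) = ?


C(n,k) = n! / (k!(n-k)!)
C(26,13) = 26! / (13!13!)
= 10400600

C(26,13) = 10400600


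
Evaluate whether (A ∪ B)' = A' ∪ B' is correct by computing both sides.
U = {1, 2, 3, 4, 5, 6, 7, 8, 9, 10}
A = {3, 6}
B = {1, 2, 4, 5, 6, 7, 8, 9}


LHS: A ∪ B = {1, 2, 3, 4, 5, 6, 7, 8, 9}
(A ∪ B)' = U \ (A ∪ B) = {10}
A' = {1, 2, 4, 5, 7, 8, 9, 10}, B' = {3, 10}
Claimed RHS: A' ∪ B' = {1, 2, 3, 4, 5, 7, 8, 9, 10}
Identity is INVALID: LHS = {10} but the RHS claimed here equals {1, 2, 3, 4, 5, 7, 8, 9, 10}. The correct form is (A ∪ B)' = A' ∩ B'.

Identity is invalid: (A ∪ B)' = {10} but A' ∪ B' = {1, 2, 3, 4, 5, 7, 8, 9, 10}. The correct De Morgan law is (A ∪ B)' = A' ∩ B'.


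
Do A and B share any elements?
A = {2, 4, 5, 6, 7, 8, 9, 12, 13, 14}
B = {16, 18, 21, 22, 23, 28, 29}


Disjoint means A ∩ B = ∅.
A ∩ B = ∅
A ∩ B = ∅, so A and B are disjoint.

No — A and B share no elements (A ∩ B = ∅), so they are disjoint


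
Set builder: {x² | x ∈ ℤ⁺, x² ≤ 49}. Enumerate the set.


Checking each candidate:
Condition: positive perfect squares ≤ 49
Result = {1, 4, 9, 16, 25, 36, 49}

{1, 4, 9, 16, 25, 36, 49}


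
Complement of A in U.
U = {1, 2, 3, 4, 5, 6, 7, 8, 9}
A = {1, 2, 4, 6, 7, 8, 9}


Aᶜ = U \ A = elements in U but not in A
U = {1, 2, 3, 4, 5, 6, 7, 8, 9}
A = {1, 2, 4, 6, 7, 8, 9}
Aᶜ = {3, 5}

Aᶜ = {3, 5}


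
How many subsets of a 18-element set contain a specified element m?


Subsets of A containing m correspond to subsets of A \ {m}, which has 17 elements.
Count = 2^(n-1) = 2^17
= 131072

Number of subsets containing m = 131072


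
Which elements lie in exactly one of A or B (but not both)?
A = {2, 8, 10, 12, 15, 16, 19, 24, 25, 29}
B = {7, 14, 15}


A △ B = (A \ B) ∪ (B \ A) = elements in exactly one of A or B
A \ B = {2, 8, 10, 12, 16, 19, 24, 25, 29}
B \ A = {7, 14}
A △ B = {2, 7, 8, 10, 12, 14, 16, 19, 24, 25, 29}

A △ B = {2, 7, 8, 10, 12, 14, 16, 19, 24, 25, 29}


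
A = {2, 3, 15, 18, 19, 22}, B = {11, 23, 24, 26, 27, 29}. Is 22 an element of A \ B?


A = {2, 3, 15, 18, 19, 22}, B = {11, 23, 24, 26, 27, 29}
A \ B = elements in A but not in B
A \ B = {2, 3, 15, 18, 19, 22}
Checking if 22 ∈ A \ B
22 is in A \ B → True

22 ∈ A \ B


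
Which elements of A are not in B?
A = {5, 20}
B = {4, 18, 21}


A \ B = elements in A but not in B
A = {5, 20}
B = {4, 18, 21}
Remove from A any elements in B
A \ B = {5, 20}

A \ B = {5, 20}


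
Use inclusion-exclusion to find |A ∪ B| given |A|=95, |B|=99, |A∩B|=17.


|A ∪ B| = |A| + |B| - |A ∩ B|
= 95 + 99 - 17
= 177

|A ∪ B| = 177


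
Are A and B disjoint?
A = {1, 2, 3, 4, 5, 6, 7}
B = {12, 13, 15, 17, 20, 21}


Disjoint means A ∩ B = ∅.
A ∩ B = ∅
A ∩ B = ∅, so A and B are disjoint.

Yes, A and B are disjoint


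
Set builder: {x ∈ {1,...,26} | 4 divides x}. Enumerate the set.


Checking each candidate:
Condition: multiples of 4 in {1,...,26}
Result = {4, 8, 12, 16, 20, 24}

{4, 8, 12, 16, 20, 24}


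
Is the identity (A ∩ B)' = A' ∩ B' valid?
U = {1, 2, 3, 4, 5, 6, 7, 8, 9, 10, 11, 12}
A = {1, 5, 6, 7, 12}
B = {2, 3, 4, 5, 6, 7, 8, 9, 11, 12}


LHS: A ∩ B = {5, 6, 7, 12}
(A ∩ B)' = U \ (A ∩ B) = {1, 2, 3, 4, 8, 9, 10, 11}
A' = {2, 3, 4, 8, 9, 10, 11}, B' = {1, 10}
Claimed RHS: A' ∩ B' = {10}
Identity is INVALID: LHS = {1, 2, 3, 4, 8, 9, 10, 11} but the RHS claimed here equals {10}. The correct form is (A ∩ B)' = A' ∪ B'.

Identity is invalid: (A ∩ B)' = {1, 2, 3, 4, 8, 9, 10, 11} but A' ∩ B' = {10}. The correct De Morgan law is (A ∩ B)' = A' ∪ B'.


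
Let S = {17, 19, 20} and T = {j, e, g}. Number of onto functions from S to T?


n = |S| = 3, k = |T| = 3. Surjections via inclusion-exclusion:
S(n,k) = Σ(-1)^i × C(k,i) × (k-i)^n, i=0 to k
i=0: (-1)^0×C(3,0)×3^3 = 27
i=1: (-1)^1×C(3,1)×2^3 = -24
i=2: (-1)^2×C(3,2)×1^3 = 3
i=3: (-1)^3×C(3,3)×0^3 = 0
Total = 6

Number of surjections = 6


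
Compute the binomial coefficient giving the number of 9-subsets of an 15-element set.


C(n,k) = n! / (k!(n-k)!)
C(15,9) = 15! / (9!6!)
= 5005

C(15,9) = 5005


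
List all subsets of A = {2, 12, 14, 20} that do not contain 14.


A subset of A that omits 14 is a subset of A \ {14}, so there are 2^(n-1) = 2^3 = 8 of them.
Subsets excluding 14: ∅, {2}, {12}, {20}, {2, 12}, {2, 20}, {12, 20}, {2, 12, 20}

Subsets excluding 14 (8 total): ∅, {2}, {12}, {20}, {2, 12}, {2, 20}, {12, 20}, {2, 12, 20}


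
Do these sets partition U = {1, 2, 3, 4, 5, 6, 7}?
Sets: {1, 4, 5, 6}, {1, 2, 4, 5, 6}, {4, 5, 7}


A partition requires: (1) non-empty parts, (2) pairwise disjoint, (3) union = U
Parts: {1, 4, 5, 6}, {1, 2, 4, 5, 6}, {4, 5, 7}
Union of parts: {1, 2, 4, 5, 6, 7}
U = {1, 2, 3, 4, 5, 6, 7}
All non-empty? True
Pairwise disjoint? False
Covers U? False

No, not a valid partition


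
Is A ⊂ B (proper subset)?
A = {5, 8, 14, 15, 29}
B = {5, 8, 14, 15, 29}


A ⊂ B requires: A ⊆ B AND A ≠ B.
A ⊆ B? Yes
A = B? Yes
A = B, so A is not a PROPER subset.

No, A is not a proper subset of B


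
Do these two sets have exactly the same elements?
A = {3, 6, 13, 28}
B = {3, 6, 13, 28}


Two sets are equal iff they have exactly the same elements.
A = {3, 6, 13, 28}
B = {3, 6, 13, 28}
Same elements → A = B

Yes, A = B


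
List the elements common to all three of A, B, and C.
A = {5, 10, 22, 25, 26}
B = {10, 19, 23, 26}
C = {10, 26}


A ∩ B = {10, 26}
(A ∩ B) ∩ C = {10, 26}

A ∩ B ∩ C = {10, 26}


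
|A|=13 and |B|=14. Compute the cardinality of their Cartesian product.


|A × B| = |A| × |B|
= 13 × 14
= 182

|A × B| = 182


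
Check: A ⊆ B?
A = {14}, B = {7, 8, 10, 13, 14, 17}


A ⊆ B means every element of A is in B.
All elements of A are in B.
So A ⊆ B.

Yes, A ⊆ B


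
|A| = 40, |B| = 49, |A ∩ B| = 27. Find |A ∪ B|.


|A ∪ B| = |A| + |B| - |A ∩ B|
= 40 + 49 - 27
= 62

|A ∪ B| = 62


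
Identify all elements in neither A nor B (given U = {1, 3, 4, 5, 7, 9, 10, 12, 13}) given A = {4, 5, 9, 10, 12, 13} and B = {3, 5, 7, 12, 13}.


A = {4, 5, 9, 10, 12, 13}
B = {3, 5, 7, 12, 13}
Region: in neither A nor B (given U = {1, 3, 4, 5, 7, 9, 10, 12, 13})
Elements: {1}

Elements in neither A nor B (given U = {1, 3, 4, 5, 7, 9, 10, 12, 13}): {1}


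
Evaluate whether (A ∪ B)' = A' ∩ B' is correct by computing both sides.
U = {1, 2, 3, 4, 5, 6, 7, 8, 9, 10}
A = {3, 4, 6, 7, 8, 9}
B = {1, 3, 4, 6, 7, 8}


LHS: A ∪ B = {1, 3, 4, 6, 7, 8, 9}
(A ∪ B)' = U \ (A ∪ B) = {2, 5, 10}
A' = {1, 2, 5, 10}, B' = {2, 5, 9, 10}
Claimed RHS: A' ∩ B' = {2, 5, 10}
Identity is VALID: LHS = RHS = {2, 5, 10} ✓

Identity is valid. (A ∪ B)' = A' ∩ B' = {2, 5, 10}


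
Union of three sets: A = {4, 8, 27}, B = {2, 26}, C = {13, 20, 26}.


A ∪ B = {2, 4, 8, 26, 27}
(A ∪ B) ∪ C = {2, 4, 8, 13, 20, 26, 27}

A ∪ B ∪ C = {2, 4, 8, 13, 20, 26, 27}


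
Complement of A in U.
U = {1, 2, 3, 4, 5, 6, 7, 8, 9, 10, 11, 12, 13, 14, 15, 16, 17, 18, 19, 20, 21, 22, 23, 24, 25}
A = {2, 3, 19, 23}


Aᶜ = U \ A = elements in U but not in A
U = {1, 2, 3, 4, 5, 6, 7, 8, 9, 10, 11, 12, 13, 14, 15, 16, 17, 18, 19, 20, 21, 22, 23, 24, 25}
A = {2, 3, 19, 23}
Aᶜ = {1, 4, 5, 6, 7, 8, 9, 10, 11, 12, 13, 14, 15, 16, 17, 18, 20, 21, 22, 24, 25}

Aᶜ = {1, 4, 5, 6, 7, 8, 9, 10, 11, 12, 13, 14, 15, 16, 17, 18, 20, 21, 22, 24, 25}


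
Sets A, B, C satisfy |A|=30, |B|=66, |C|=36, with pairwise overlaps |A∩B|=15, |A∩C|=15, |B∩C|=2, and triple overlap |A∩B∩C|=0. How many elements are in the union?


|A∪B∪C| = |A|+|B|+|C| - |A∩B|-|A∩C|-|B∩C| + |A∩B∩C|
= 30+66+36 - 15-15-2 + 0
= 132 - 32 + 0
= 100

|A ∪ B ∪ C| = 100


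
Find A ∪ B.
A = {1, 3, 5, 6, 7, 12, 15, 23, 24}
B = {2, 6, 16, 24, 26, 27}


A ∪ B = all elements in A or B (or both)
A = {1, 3, 5, 6, 7, 12, 15, 23, 24}
B = {2, 6, 16, 24, 26, 27}
A ∪ B = {1, 2, 3, 5, 6, 7, 12, 15, 16, 23, 24, 26, 27}

A ∪ B = {1, 2, 3, 5, 6, 7, 12, 15, 16, 23, 24, 26, 27}


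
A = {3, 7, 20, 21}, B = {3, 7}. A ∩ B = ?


A ∩ B = elements in both A and B
A = {3, 7, 20, 21}
B = {3, 7}
A ∩ B = {3, 7}

A ∩ B = {3, 7}


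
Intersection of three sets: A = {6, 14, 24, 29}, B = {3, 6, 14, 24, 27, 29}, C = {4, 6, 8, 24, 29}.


A ∩ B = {6, 14, 24, 29}
(A ∩ B) ∩ C = {6, 24, 29}

A ∩ B ∩ C = {6, 24, 29}


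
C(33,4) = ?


C(n,k) = n! / (k!(n-k)!)
C(33,4) = 33! / (4!29!)
= 40920

C(33,4) = 40920


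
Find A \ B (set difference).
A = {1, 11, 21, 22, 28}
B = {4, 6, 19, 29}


A \ B = elements in A but not in B
A = {1, 11, 21, 22, 28}
B = {4, 6, 19, 29}
Remove from A any elements in B
A \ B = {1, 11, 21, 22, 28}

A \ B = {1, 11, 21, 22, 28}


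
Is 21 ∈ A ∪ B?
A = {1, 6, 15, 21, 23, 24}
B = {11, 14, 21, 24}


A = {1, 6, 15, 21, 23, 24}, B = {11, 14, 21, 24}
A ∪ B = all elements in A or B
A ∪ B = {1, 6, 11, 14, 15, 21, 23, 24}
Checking if 21 ∈ A ∪ B
21 is in A ∪ B → True

21 ∈ A ∪ B


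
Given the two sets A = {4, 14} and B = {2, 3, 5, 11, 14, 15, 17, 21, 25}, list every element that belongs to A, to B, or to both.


A ∪ B = all elements in A or B (or both)
A = {4, 14}
B = {2, 3, 5, 11, 14, 15, 17, 21, 25}
A ∪ B = {2, 3, 4, 5, 11, 14, 15, 17, 21, 25}

A ∪ B = {2, 3, 4, 5, 11, 14, 15, 17, 21, 25}


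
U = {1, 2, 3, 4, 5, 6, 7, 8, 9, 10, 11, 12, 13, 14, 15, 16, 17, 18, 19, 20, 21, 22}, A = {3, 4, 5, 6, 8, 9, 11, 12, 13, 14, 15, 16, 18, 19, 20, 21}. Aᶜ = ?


Aᶜ = U \ A = elements in U but not in A
U = {1, 2, 3, 4, 5, 6, 7, 8, 9, 10, 11, 12, 13, 14, 15, 16, 17, 18, 19, 20, 21, 22}
A = {3, 4, 5, 6, 8, 9, 11, 12, 13, 14, 15, 16, 18, 19, 20, 21}
Aᶜ = {1, 2, 7, 10, 17, 22}

Aᶜ = {1, 2, 7, 10, 17, 22}


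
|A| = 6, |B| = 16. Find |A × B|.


|A × B| = |A| × |B|
= 6 × 16
= 96

|A × B| = 96


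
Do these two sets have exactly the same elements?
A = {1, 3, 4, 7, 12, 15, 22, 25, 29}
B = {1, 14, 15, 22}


Two sets are equal iff they have exactly the same elements.
A = {1, 3, 4, 7, 12, 15, 22, 25, 29}
B = {1, 14, 15, 22}
Differences: {3, 4, 7, 12, 14, 25, 29}
A ≠ B

No, A ≠ B


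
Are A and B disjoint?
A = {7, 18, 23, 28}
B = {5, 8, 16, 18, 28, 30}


Disjoint means A ∩ B = ∅.
A ∩ B = {18, 28}
A ∩ B ≠ ∅, so A and B are NOT disjoint.

No, A and B are not disjoint (A ∩ B = {18, 28})


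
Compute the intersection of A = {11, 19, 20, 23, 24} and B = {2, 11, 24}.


A ∩ B = elements in both A and B
A = {11, 19, 20, 23, 24}
B = {2, 11, 24}
A ∩ B = {11, 24}

A ∩ B = {11, 24}


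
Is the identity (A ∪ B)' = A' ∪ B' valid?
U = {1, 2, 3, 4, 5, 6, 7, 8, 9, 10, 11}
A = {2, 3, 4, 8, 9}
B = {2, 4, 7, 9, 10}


LHS: A ∪ B = {2, 3, 4, 7, 8, 9, 10}
(A ∪ B)' = U \ (A ∪ B) = {1, 5, 6, 11}
A' = {1, 5, 6, 7, 10, 11}, B' = {1, 3, 5, 6, 8, 11}
Claimed RHS: A' ∪ B' = {1, 3, 5, 6, 7, 8, 10, 11}
Identity is INVALID: LHS = {1, 5, 6, 11} but the RHS claimed here equals {1, 3, 5, 6, 7, 8, 10, 11}. The correct form is (A ∪ B)' = A' ∩ B'.

Identity is invalid: (A ∪ B)' = {1, 5, 6, 11} but A' ∪ B' = {1, 3, 5, 6, 7, 8, 10, 11}. The correct De Morgan law is (A ∪ B)' = A' ∩ B'.


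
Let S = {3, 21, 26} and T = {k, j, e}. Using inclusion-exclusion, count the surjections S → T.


n = |S| = 3, k = |T| = 3. Surjections via inclusion-exclusion:
S(n,k) = Σ(-1)^i × C(k,i) × (k-i)^n, i=0 to k
i=0: (-1)^0×C(3,0)×3^3 = 27
i=1: (-1)^1×C(3,1)×2^3 = -24
i=2: (-1)^2×C(3,2)×1^3 = 3
i=3: (-1)^3×C(3,3)×0^3 = 0
Total = 6

Number of surjections = 6


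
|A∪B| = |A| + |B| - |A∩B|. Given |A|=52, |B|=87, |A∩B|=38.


|A ∪ B| = |A| + |B| - |A ∩ B|
= 52 + 87 - 38
= 101

|A ∪ B| = 101


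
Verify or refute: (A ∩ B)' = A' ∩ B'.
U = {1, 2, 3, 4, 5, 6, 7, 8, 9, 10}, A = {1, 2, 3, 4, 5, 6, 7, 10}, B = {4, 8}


LHS: A ∩ B = {4}
(A ∩ B)' = U \ (A ∩ B) = {1, 2, 3, 5, 6, 7, 8, 9, 10}
A' = {8, 9}, B' = {1, 2, 3, 5, 6, 7, 9, 10}
Claimed RHS: A' ∩ B' = {9}
Identity is INVALID: LHS = {1, 2, 3, 5, 6, 7, 8, 9, 10} but the RHS claimed here equals {9}. The correct form is (A ∩ B)' = A' ∪ B'.

Identity is invalid: (A ∩ B)' = {1, 2, 3, 5, 6, 7, 8, 9, 10} but A' ∩ B' = {9}. The correct De Morgan law is (A ∩ B)' = A' ∪ B'.


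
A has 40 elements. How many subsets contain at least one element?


Total subsets = 2^n = 2^40 = 1099511627776
Non-empty subsets exclude the empty set: 2^n - 1
= 1099511627776 - 1
= 1099511627775

Number of non-empty subsets = 1099511627775


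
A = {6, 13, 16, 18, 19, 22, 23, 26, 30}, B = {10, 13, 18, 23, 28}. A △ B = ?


A △ B = (A \ B) ∪ (B \ A) = elements in exactly one of A or B
A \ B = {6, 16, 19, 22, 26, 30}
B \ A = {10, 28}
A △ B = {6, 10, 16, 19, 22, 26, 28, 30}

A △ B = {6, 10, 16, 19, 22, 26, 28, 30}


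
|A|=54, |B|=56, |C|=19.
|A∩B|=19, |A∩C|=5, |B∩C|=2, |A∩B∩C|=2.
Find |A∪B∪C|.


|A∪B∪C| = |A|+|B|+|C| - |A∩B|-|A∩C|-|B∩C| + |A∩B∩C|
= 54+56+19 - 19-5-2 + 2
= 129 - 26 + 2
= 105

|A ∪ B ∪ C| = 105


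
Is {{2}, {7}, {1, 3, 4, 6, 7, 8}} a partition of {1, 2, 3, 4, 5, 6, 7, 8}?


A partition requires: (1) non-empty parts, (2) pairwise disjoint, (3) union = U
Parts: {2}, {7}, {1, 3, 4, 6, 7, 8}
Union of parts: {1, 2, 3, 4, 6, 7, 8}
U = {1, 2, 3, 4, 5, 6, 7, 8}
All non-empty? True
Pairwise disjoint? False
Covers U? False

No, not a valid partition


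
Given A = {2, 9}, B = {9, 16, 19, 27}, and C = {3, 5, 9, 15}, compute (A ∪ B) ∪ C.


A ∪ B = {2, 9, 16, 19, 27}
(A ∪ B) ∪ C = {2, 3, 5, 9, 15, 16, 19, 27}

A ∪ B ∪ C = {2, 3, 5, 9, 15, 16, 19, 27}


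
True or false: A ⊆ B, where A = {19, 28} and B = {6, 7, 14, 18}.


A ⊆ B means every element of A is in B.
Elements in A not in B: {19, 28}
So A ⊄ B.

No, A ⊄ B


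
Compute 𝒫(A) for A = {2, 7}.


|A| = 2, so |P(A)| = 2^2 = 4
Enumerate subsets by cardinality (0 to 2):
∅, {2}, {7}, {2, 7}

P(A) has 4 subsets: ∅, {2}, {7}, {2, 7}


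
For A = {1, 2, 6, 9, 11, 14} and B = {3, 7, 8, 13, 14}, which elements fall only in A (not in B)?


A = {1, 2, 6, 9, 11, 14}
B = {3, 7, 8, 13, 14}
Region: only in A (not in B)
Elements: {1, 2, 6, 9, 11}

Elements only in A (not in B): {1, 2, 6, 9, 11}


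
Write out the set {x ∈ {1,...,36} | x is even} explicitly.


Checking each candidate:
Condition: even numbers in {1,...,36}
Result = {2, 4, 6, 8, 10, 12, 14, 16, 18, 20, 22, 24, 26, 28, 30, 32, 34, 36}

{2, 4, 6, 8, 10, 12, 14, 16, 18, 20, 22, 24, 26, 28, 30, 32, 34, 36}


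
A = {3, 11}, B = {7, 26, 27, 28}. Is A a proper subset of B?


A ⊂ B requires: A ⊆ B AND A ≠ B.
A ⊆ B? No
A ⊄ B, so A is not a proper subset.

No, A is not a proper subset of B


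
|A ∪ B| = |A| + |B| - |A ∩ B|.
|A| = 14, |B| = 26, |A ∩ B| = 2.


|A ∪ B| = |A| + |B| - |A ∩ B|
= 14 + 26 - 2
= 38

|A ∪ B| = 38


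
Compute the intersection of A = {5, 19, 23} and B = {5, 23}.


A ∩ B = elements in both A and B
A = {5, 19, 23}
B = {5, 23}
A ∩ B = {5, 23}

A ∩ B = {5, 23}


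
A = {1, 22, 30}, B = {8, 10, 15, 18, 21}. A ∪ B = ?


A ∪ B = all elements in A or B (or both)
A = {1, 22, 30}
B = {8, 10, 15, 18, 21}
A ∪ B = {1, 8, 10, 15, 18, 21, 22, 30}

A ∪ B = {1, 8, 10, 15, 18, 21, 22, 30}


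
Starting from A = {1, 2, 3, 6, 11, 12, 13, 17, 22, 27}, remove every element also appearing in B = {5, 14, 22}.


A \ B = elements in A but not in B
A = {1, 2, 3, 6, 11, 12, 13, 17, 22, 27}
B = {5, 14, 22}
Remove from A any elements in B
A \ B = {1, 2, 3, 6, 11, 12, 13, 17, 27}

A \ B = {1, 2, 3, 6, 11, 12, 13, 17, 27}


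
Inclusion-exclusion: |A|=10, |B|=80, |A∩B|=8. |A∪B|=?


|A ∪ B| = |A| + |B| - |A ∩ B|
= 10 + 80 - 8
= 82

|A ∪ B| = 82


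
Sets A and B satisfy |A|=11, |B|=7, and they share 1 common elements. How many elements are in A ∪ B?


|A ∪ B| = |A| + |B| - |A ∩ B|
= 11 + 7 - 1
= 17

|A ∪ B| = 17


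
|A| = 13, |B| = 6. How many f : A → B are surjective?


n = |A| = 13, k = |B| = 6. Surjections via inclusion-exclusion:
S(n,k) = Σ(-1)^i × C(k,i) × (k-i)^n, i=0 to k
i=0: (-1)^0×C(6,0)×6^13 = 13060694016
i=1: (-1)^1×C(6,1)×5^13 = -7324218750
i=2: (-1)^2×C(6,2)×4^13 = 1006632960
i=3: (-1)^3×C(6,3)×3^13 = -31886460
i=4: (-1)^4×C(6,4)×2^13 = 122880
i=5: (-1)^5×C(6,5)×1^13 = -6
i=6: (-1)^6×C(6,6)×0^13 = 0
Total = 6711344640

Number of surjections = 6711344640


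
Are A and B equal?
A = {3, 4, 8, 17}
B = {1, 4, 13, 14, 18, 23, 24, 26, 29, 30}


Two sets are equal iff they have exactly the same elements.
A = {3, 4, 8, 17}
B = {1, 4, 13, 14, 18, 23, 24, 26, 29, 30}
Differences: {1, 3, 8, 13, 14, 17, 18, 23, 24, 26, 29, 30}
A ≠ B

No, A ≠ B


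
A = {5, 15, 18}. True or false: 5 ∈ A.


A = {5, 15, 18}
Checking if 5 is in A
5 is in A → True

5 ∈ A


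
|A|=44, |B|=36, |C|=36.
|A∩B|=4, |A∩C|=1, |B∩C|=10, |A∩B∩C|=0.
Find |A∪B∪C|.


|A∪B∪C| = |A|+|B|+|C| - |A∩B|-|A∩C|-|B∩C| + |A∩B∩C|
= 44+36+36 - 4-1-10 + 0
= 116 - 15 + 0
= 101

|A ∪ B ∪ C| = 101


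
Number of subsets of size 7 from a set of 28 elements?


C(n,k) = n! / (k!(n-k)!)
C(28,7) = 28! / (7!21!)
= 1184040

C(28,7) = 1184040


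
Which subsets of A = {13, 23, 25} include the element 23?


A subset of A contains 23 iff the remaining 2 elements form any subset of A \ {23}.
Count: 2^(n-1) = 2^2 = 4
Subsets containing 23: {23}, {13, 23}, {23, 25}, {13, 23, 25}

Subsets containing 23 (4 total): {23}, {13, 23}, {23, 25}, {13, 23, 25}


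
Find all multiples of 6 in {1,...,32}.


Checking each candidate:
Condition: multiples of 6 in {1,...,32}
Result = {6, 12, 18, 24, 30}

{6, 12, 18, 24, 30}


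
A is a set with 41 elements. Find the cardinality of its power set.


Number of subsets = 2^n
= 2^41
= 2199023255552

|P(A)| = 2199023255552


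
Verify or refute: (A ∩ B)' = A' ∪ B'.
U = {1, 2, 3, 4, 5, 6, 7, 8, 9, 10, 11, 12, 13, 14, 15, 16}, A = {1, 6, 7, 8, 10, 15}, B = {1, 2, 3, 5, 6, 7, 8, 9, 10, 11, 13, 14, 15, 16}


LHS: A ∩ B = {1, 6, 7, 8, 10, 15}
(A ∩ B)' = U \ (A ∩ B) = {2, 3, 4, 5, 9, 11, 12, 13, 14, 16}
A' = {2, 3, 4, 5, 9, 11, 12, 13, 14, 16}, B' = {4, 12}
Claimed RHS: A' ∪ B' = {2, 3, 4, 5, 9, 11, 12, 13, 14, 16}
Identity is VALID: LHS = RHS = {2, 3, 4, 5, 9, 11, 12, 13, 14, 16} ✓

Identity is valid. (A ∩ B)' = A' ∪ B' = {2, 3, 4, 5, 9, 11, 12, 13, 14, 16}


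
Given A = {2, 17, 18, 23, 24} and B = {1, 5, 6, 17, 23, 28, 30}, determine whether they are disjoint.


Disjoint means A ∩ B = ∅.
A ∩ B = {17, 23}
A ∩ B ≠ ∅, so A and B are NOT disjoint.

No, A and B are not disjoint (A ∩ B = {17, 23})


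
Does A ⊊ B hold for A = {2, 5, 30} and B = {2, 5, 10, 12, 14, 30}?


A ⊂ B requires: A ⊆ B AND A ≠ B.
A ⊆ B? Yes
A = B? No
A ⊂ B: Yes (A is a proper subset of B)

Yes, A ⊂ B


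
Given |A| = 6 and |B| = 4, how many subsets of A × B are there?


A relation from A to B is any subset of A × B.
|A × B| = 6 × 4 = 24
# relations = 2^|A × B| = 2^24 = 16777216

Number of relations = 16777216


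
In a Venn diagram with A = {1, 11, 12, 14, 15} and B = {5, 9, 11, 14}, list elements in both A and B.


A = {1, 11, 12, 14, 15}
B = {5, 9, 11, 14}
Region: in both A and B
Elements: {11, 14}

Elements in both A and B: {11, 14}


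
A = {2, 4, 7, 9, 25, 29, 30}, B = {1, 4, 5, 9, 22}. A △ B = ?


A △ B = (A \ B) ∪ (B \ A) = elements in exactly one of A or B
A \ B = {2, 7, 25, 29, 30}
B \ A = {1, 5, 22}
A △ B = {1, 2, 5, 7, 22, 25, 29, 30}

A △ B = {1, 2, 5, 7, 22, 25, 29, 30}


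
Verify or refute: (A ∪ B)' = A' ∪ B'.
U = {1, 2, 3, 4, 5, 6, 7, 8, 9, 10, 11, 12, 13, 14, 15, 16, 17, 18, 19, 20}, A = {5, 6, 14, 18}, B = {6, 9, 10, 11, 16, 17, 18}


LHS: A ∪ B = {5, 6, 9, 10, 11, 14, 16, 17, 18}
(A ∪ B)' = U \ (A ∪ B) = {1, 2, 3, 4, 7, 8, 12, 13, 15, 19, 20}
A' = {1, 2, 3, 4, 7, 8, 9, 10, 11, 12, 13, 15, 16, 17, 19, 20}, B' = {1, 2, 3, 4, 5, 7, 8, 12, 13, 14, 15, 19, 20}
Claimed RHS: A' ∪ B' = {1, 2, 3, 4, 5, 7, 8, 9, 10, 11, 12, 13, 14, 15, 16, 17, 19, 20}
Identity is INVALID: LHS = {1, 2, 3, 4, 7, 8, 12, 13, 15, 19, 20} but the RHS claimed here equals {1, 2, 3, 4, 5, 7, 8, 9, 10, 11, 12, 13, 14, 15, 16, 17, 19, 20}. The correct form is (A ∪ B)' = A' ∩ B'.

Identity is invalid: (A ∪ B)' = {1, 2, 3, 4, 7, 8, 12, 13, 15, 19, 20} but A' ∪ B' = {1, 2, 3, 4, 5, 7, 8, 9, 10, 11, 12, 13, 14, 15, 16, 17, 19, 20}. The correct De Morgan law is (A ∪ B)' = A' ∩ B'.


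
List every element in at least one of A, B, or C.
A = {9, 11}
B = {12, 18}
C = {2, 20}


A ∪ B = {9, 11, 12, 18}
(A ∪ B) ∪ C = {2, 9, 11, 12, 18, 20}

A ∪ B ∪ C = {2, 9, 11, 12, 18, 20}


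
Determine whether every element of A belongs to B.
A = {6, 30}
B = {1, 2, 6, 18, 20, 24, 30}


A ⊆ B means every element of A is in B.
All elements of A are in B.
So A ⊆ B.

Yes, A ⊆ B


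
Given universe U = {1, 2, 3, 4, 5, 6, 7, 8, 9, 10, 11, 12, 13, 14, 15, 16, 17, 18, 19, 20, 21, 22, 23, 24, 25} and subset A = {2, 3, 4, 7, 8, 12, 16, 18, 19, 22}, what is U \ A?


Aᶜ = U \ A = elements in U but not in A
U = {1, 2, 3, 4, 5, 6, 7, 8, 9, 10, 11, 12, 13, 14, 15, 16, 17, 18, 19, 20, 21, 22, 23, 24, 25}
A = {2, 3, 4, 7, 8, 12, 16, 18, 19, 22}
Aᶜ = {1, 5, 6, 9, 10, 11, 13, 14, 15, 17, 20, 21, 23, 24, 25}

Aᶜ = {1, 5, 6, 9, 10, 11, 13, 14, 15, 17, 20, 21, 23, 24, 25}


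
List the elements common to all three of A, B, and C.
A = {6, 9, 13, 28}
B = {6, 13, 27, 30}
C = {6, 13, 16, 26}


A ∩ B = {6, 13}
(A ∩ B) ∩ C = {6, 13}

A ∩ B ∩ C = {6, 13}


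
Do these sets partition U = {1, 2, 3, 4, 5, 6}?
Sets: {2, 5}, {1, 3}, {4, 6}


A partition requires: (1) non-empty parts, (2) pairwise disjoint, (3) union = U
Parts: {2, 5}, {1, 3}, {4, 6}
Union of parts: {1, 2, 3, 4, 5, 6}
U = {1, 2, 3, 4, 5, 6}
All non-empty? True
Pairwise disjoint? True
Covers U? True

Yes, valid partition


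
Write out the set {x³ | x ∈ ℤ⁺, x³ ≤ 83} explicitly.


Checking each candidate:
Condition: positive perfect cubes ≤ 83
Result = {1, 8, 27, 64}

{1, 8, 27, 64}


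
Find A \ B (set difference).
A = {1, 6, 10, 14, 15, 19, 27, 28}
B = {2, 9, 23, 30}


A \ B = elements in A but not in B
A = {1, 6, 10, 14, 15, 19, 27, 28}
B = {2, 9, 23, 30}
Remove from A any elements in B
A \ B = {1, 6, 10, 14, 15, 19, 27, 28}

A \ B = {1, 6, 10, 14, 15, 19, 27, 28}


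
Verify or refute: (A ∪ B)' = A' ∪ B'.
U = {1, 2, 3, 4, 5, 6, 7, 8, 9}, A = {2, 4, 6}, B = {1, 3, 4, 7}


LHS: A ∪ B = {1, 2, 3, 4, 6, 7}
(A ∪ B)' = U \ (A ∪ B) = {5, 8, 9}
A' = {1, 3, 5, 7, 8, 9}, B' = {2, 5, 6, 8, 9}
Claimed RHS: A' ∪ B' = {1, 2, 3, 5, 6, 7, 8, 9}
Identity is INVALID: LHS = {5, 8, 9} but the RHS claimed here equals {1, 2, 3, 5, 6, 7, 8, 9}. The correct form is (A ∪ B)' = A' ∩ B'.

Identity is invalid: (A ∪ B)' = {5, 8, 9} but A' ∪ B' = {1, 2, 3, 5, 6, 7, 8, 9}. The correct De Morgan law is (A ∪ B)' = A' ∩ B'.


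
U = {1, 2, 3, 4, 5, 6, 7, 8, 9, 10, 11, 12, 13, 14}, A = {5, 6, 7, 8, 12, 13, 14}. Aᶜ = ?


Aᶜ = U \ A = elements in U but not in A
U = {1, 2, 3, 4, 5, 6, 7, 8, 9, 10, 11, 12, 13, 14}
A = {5, 6, 7, 8, 12, 13, 14}
Aᶜ = {1, 2, 3, 4, 9, 10, 11}

Aᶜ = {1, 2, 3, 4, 9, 10, 11}


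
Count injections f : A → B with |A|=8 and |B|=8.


An injection sends each of |A| = 8 inputs to a distinct output in B.
# injections = |B|·(|B|-1)·…·(|B|-|A|+1) = 8! / (8 - 8)!
= 8 × 7 × 6 × 5 × 4 × 3 × 2 × 1
= 40320

Number of injections = 40320


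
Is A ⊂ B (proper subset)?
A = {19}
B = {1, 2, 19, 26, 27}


A ⊂ B requires: A ⊆ B AND A ≠ B.
A ⊆ B? Yes
A = B? No
A ⊂ B: Yes (A is a proper subset of B)

Yes, A ⊂ B


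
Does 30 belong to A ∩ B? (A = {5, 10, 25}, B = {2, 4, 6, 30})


A = {5, 10, 25}, B = {2, 4, 6, 30}
A ∩ B = elements in both A and B
A ∩ B = ∅
Checking if 30 ∈ A ∩ B
30 is not in A ∩ B → False

30 ∉ A ∩ B


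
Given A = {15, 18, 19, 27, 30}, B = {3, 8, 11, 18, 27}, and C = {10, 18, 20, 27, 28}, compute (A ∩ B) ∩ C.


A ∩ B = {18, 27}
(A ∩ B) ∩ C = {18, 27}

A ∩ B ∩ C = {18, 27}


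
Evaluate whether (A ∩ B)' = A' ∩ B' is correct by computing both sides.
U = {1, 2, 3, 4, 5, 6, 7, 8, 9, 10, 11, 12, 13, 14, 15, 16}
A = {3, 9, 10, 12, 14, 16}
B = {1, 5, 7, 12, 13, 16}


LHS: A ∩ B = {12, 16}
(A ∩ B)' = U \ (A ∩ B) = {1, 2, 3, 4, 5, 6, 7, 8, 9, 10, 11, 13, 14, 15}
A' = {1, 2, 4, 5, 6, 7, 8, 11, 13, 15}, B' = {2, 3, 4, 6, 8, 9, 10, 11, 14, 15}
Claimed RHS: A' ∩ B' = {2, 4, 6, 8, 11, 15}
Identity is INVALID: LHS = {1, 2, 3, 4, 5, 6, 7, 8, 9, 10, 11, 13, 14, 15} but the RHS claimed here equals {2, 4, 6, 8, 11, 15}. The correct form is (A ∩ B)' = A' ∪ B'.

Identity is invalid: (A ∩ B)' = {1, 2, 3, 4, 5, 6, 7, 8, 9, 10, 11, 13, 14, 15} but A' ∩ B' = {2, 4, 6, 8, 11, 15}. The correct De Morgan law is (A ∩ B)' = A' ∪ B'.


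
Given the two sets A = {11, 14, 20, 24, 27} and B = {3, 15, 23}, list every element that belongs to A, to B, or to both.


A ∪ B = all elements in A or B (or both)
A = {11, 14, 20, 24, 27}
B = {3, 15, 23}
A ∪ B = {3, 11, 14, 15, 20, 23, 24, 27}

A ∪ B = {3, 11, 14, 15, 20, 23, 24, 27}


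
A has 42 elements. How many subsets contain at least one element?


Total subsets = 2^n = 2^42 = 4398046511104
Non-empty subsets exclude the empty set: 2^n - 1
= 4398046511104 - 1
= 4398046511103

Number of non-empty subsets = 4398046511103


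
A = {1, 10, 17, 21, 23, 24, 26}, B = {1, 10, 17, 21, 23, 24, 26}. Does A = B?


Two sets are equal iff they have exactly the same elements.
A = {1, 10, 17, 21, 23, 24, 26}
B = {1, 10, 17, 21, 23, 24, 26}
Same elements → A = B

Yes, A = B


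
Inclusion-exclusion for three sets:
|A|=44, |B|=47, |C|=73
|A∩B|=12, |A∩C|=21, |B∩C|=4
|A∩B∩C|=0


|A∪B∪C| = |A|+|B|+|C| - |A∩B|-|A∩C|-|B∩C| + |A∩B∩C|
= 44+47+73 - 12-21-4 + 0
= 164 - 37 + 0
= 127

|A ∪ B ∪ C| = 127


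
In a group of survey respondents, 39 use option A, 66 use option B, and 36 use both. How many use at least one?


|A ∪ B| = |A| + |B| - |A ∩ B|
= 39 + 66 - 36
= 69

|A ∪ B| = 69


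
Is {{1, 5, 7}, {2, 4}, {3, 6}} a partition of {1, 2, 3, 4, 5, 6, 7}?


A partition requires: (1) non-empty parts, (2) pairwise disjoint, (3) union = U
Parts: {1, 5, 7}, {2, 4}, {3, 6}
Union of parts: {1, 2, 3, 4, 5, 6, 7}
U = {1, 2, 3, 4, 5, 6, 7}
All non-empty? True
Pairwise disjoint? True
Covers U? True

Yes, valid partition


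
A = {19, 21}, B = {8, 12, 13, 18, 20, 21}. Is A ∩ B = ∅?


Disjoint means A ∩ B = ∅.
A ∩ B = {21}
A ∩ B ≠ ∅, so A and B are NOT disjoint.

No, A and B are not disjoint (A ∩ B = {21})


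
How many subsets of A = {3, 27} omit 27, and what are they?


A subset of A that omits 27 is a subset of A \ {27}, so there are 2^(n-1) = 2^1 = 2 of them.
Subsets excluding 27: ∅, {3}

Subsets excluding 27 (2 total): ∅, {3}


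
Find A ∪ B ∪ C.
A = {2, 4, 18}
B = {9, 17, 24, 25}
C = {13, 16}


A ∪ B = {2, 4, 9, 17, 18, 24, 25}
(A ∪ B) ∪ C = {2, 4, 9, 13, 16, 17, 18, 24, 25}

A ∪ B ∪ C = {2, 4, 9, 13, 16, 17, 18, 24, 25}


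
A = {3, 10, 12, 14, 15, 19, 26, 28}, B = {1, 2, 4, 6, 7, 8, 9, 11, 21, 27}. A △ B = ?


A △ B = (A \ B) ∪ (B \ A) = elements in exactly one of A or B
A \ B = {3, 10, 12, 14, 15, 19, 26, 28}
B \ A = {1, 2, 4, 6, 7, 8, 9, 11, 21, 27}
A △ B = {1, 2, 3, 4, 6, 7, 8, 9, 10, 11, 12, 14, 15, 19, 21, 26, 27, 28}

A △ B = {1, 2, 3, 4, 6, 7, 8, 9, 10, 11, 12, 14, 15, 19, 21, 26, 27, 28}


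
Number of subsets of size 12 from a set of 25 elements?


C(n,k) = n! / (k!(n-k)!)
C(25,12) = 25! / (12!13!)
= 5200300

C(25,12) = 5200300


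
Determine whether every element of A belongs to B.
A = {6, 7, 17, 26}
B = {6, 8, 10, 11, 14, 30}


A ⊆ B means every element of A is in B.
Elements in A not in B: {7, 17, 26}
So A ⊄ B.

No, A ⊄ B


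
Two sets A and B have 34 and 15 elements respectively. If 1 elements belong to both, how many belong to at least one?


|A ∪ B| = |A| + |B| - |A ∩ B|
= 34 + 15 - 1
= 48

|A ∪ B| = 48


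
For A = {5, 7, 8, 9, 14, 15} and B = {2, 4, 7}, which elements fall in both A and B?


A = {5, 7, 8, 9, 14, 15}
B = {2, 4, 7}
Region: in both A and B
Elements: {7}

Elements in both A and B: {7}


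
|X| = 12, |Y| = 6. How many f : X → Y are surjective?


n = |X| = 12, k = |Y| = 6. Surjections via inclusion-exclusion:
S(n,k) = Σ(-1)^i × C(k,i) × (k-i)^n, i=0 to k
i=0: (-1)^0×C(6,0)×6^12 = 2176782336
i=1: (-1)^1×C(6,1)×5^12 = -1464843750
i=2: (-1)^2×C(6,2)×4^12 = 251658240
i=3: (-1)^3×C(6,3)×3^12 = -10628820
i=4: (-1)^4×C(6,4)×2^12 = 61440
i=5: (-1)^5×C(6,5)×1^12 = -6
i=6: (-1)^6×C(6,6)×0^12 = 0
Total = 953029440

Number of surjections = 953029440


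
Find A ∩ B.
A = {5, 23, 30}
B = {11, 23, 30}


A ∩ B = elements in both A and B
A = {5, 23, 30}
B = {11, 23, 30}
A ∩ B = {23, 30}

A ∩ B = {23, 30}


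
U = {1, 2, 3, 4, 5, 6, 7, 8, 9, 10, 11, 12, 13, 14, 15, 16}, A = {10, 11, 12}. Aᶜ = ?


Aᶜ = U \ A = elements in U but not in A
U = {1, 2, 3, 4, 5, 6, 7, 8, 9, 10, 11, 12, 13, 14, 15, 16}
A = {10, 11, 12}
Aᶜ = {1, 2, 3, 4, 5, 6, 7, 8, 9, 13, 14, 15, 16}

Aᶜ = {1, 2, 3, 4, 5, 6, 7, 8, 9, 13, 14, 15, 16}


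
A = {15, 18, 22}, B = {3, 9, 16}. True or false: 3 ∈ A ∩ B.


A = {15, 18, 22}, B = {3, 9, 16}
A ∩ B = elements in both A and B
A ∩ B = ∅
Checking if 3 ∈ A ∩ B
3 is not in A ∩ B → False

3 ∉ A ∩ B


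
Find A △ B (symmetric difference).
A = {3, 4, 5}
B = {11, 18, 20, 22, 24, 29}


A △ B = (A \ B) ∪ (B \ A) = elements in exactly one of A or B
A \ B = {3, 4, 5}
B \ A = {11, 18, 20, 22, 24, 29}
A △ B = {3, 4, 5, 11, 18, 20, 22, 24, 29}

A △ B = {3, 4, 5, 11, 18, 20, 22, 24, 29}


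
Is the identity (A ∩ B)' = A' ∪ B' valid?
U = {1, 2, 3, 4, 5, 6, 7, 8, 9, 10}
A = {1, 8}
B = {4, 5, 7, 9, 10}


LHS: A ∩ B = ∅
(A ∩ B)' = U \ (A ∩ B) = {1, 2, 3, 4, 5, 6, 7, 8, 9, 10}
A' = {2, 3, 4, 5, 6, 7, 9, 10}, B' = {1, 2, 3, 6, 8}
Claimed RHS: A' ∪ B' = {1, 2, 3, 4, 5, 6, 7, 8, 9, 10}
Identity is VALID: LHS = RHS = {1, 2, 3, 4, 5, 6, 7, 8, 9, 10} ✓

Identity is valid. (A ∩ B)' = A' ∪ B' = {1, 2, 3, 4, 5, 6, 7, 8, 9, 10}


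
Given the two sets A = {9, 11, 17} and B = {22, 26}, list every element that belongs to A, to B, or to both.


A ∪ B = all elements in A or B (or both)
A = {9, 11, 17}
B = {22, 26}
A ∪ B = {9, 11, 17, 22, 26}

A ∪ B = {9, 11, 17, 22, 26}


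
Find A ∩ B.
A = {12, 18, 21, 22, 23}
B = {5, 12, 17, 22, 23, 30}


A ∩ B = elements in both A and B
A = {12, 18, 21, 22, 23}
B = {5, 12, 17, 22, 23, 30}
A ∩ B = {12, 22, 23}

A ∩ B = {12, 22, 23}


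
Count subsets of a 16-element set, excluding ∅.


Total subsets = 2^n = 2^16 = 65536
Non-empty subsets exclude the empty set: 2^n - 1
= 65536 - 1
= 65535

Number of non-empty subsets = 65535


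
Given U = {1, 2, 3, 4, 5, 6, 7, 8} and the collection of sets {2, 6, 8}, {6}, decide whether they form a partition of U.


A partition requires: (1) non-empty parts, (2) pairwise disjoint, (3) union = U
Parts: {2, 6, 8}, {6}
Union of parts: {2, 6, 8}
U = {1, 2, 3, 4, 5, 6, 7, 8}
All non-empty? True
Pairwise disjoint? False
Covers U? False

No, not a valid partition


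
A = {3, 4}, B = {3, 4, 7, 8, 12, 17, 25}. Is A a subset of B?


A ⊆ B means every element of A is in B.
All elements of A are in B.
So A ⊆ B.

Yes, A ⊆ B


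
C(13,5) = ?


C(n,k) = n! / (k!(n-k)!)
C(13,5) = 13! / (5!8!)
= 1287

C(13,5) = 1287


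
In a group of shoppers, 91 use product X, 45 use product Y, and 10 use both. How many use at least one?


|A ∪ B| = |A| + |B| - |A ∩ B|
= 91 + 45 - 10
= 126

|A ∪ B| = 126


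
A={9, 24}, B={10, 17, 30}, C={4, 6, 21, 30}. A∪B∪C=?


A ∪ B = {9, 10, 17, 24, 30}
(A ∪ B) ∪ C = {4, 6, 9, 10, 17, 21, 24, 30}

A ∪ B ∪ C = {4, 6, 9, 10, 17, 21, 24, 30}


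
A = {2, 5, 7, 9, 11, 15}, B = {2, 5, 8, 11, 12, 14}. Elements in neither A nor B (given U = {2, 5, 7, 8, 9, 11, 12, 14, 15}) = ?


A = {2, 5, 7, 9, 11, 15}
B = {2, 5, 8, 11, 12, 14}
Region: in neither A nor B (given U = {2, 5, 7, 8, 9, 11, 12, 14, 15})
Elements: ∅

Elements in neither A nor B (given U = {2, 5, 7, 8, 9, 11, 12, 14, 15}): ∅


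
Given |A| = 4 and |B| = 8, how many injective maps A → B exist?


An injection sends each of |A| = 4 inputs to a distinct output in B.
# injections = |B|·(|B|-1)·…·(|B|-|A|+1) = 8! / (8 - 4)!
= 8 × 7 × 6 × 5
= 1680

Number of injections = 1680


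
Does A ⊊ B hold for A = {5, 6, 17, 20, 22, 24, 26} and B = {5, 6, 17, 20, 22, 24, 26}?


A ⊂ B requires: A ⊆ B AND A ≠ B.
A ⊆ B? Yes
A = B? Yes
A = B, so A is not a PROPER subset.

No, A is not a proper subset of B


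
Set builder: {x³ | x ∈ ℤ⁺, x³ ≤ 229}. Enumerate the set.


Checking each candidate:
Condition: positive perfect cubes ≤ 229
Result = {1, 8, 27, 64, 125, 216}

{1, 8, 27, 64, 125, 216}


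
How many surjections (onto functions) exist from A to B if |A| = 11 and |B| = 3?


n = |A| = 11, k = |B| = 3. Surjections via inclusion-exclusion:
S(n,k) = Σ(-1)^i × C(k,i) × (k-i)^n, i=0 to k
i=0: (-1)^0×C(3,0)×3^11 = 177147
i=1: (-1)^1×C(3,1)×2^11 = -6144
i=2: (-1)^2×C(3,2)×1^11 = 3
i=3: (-1)^3×C(3,3)×0^11 = 0
Total = 171006

Number of surjections = 171006


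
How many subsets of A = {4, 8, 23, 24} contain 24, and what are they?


A subset of A contains 24 iff the remaining 3 elements form any subset of A \ {24}.
Count: 2^(n-1) = 2^3 = 8
Subsets containing 24: {24}, {4, 24}, {8, 24}, {23, 24}, {4, 8, 24}, {4, 23, 24}, {8, 23, 24}, {4, 8, 23, 24}

Subsets containing 24 (8 total): {24}, {4, 24}, {8, 24}, {23, 24}, {4, 8, 24}, {4, 23, 24}, {8, 23, 24}, {4, 8, 23, 24}


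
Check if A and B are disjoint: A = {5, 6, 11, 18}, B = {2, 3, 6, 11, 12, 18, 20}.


Disjoint means A ∩ B = ∅.
A ∩ B = {6, 11, 18}
A ∩ B ≠ ∅, so A and B are NOT disjoint.

No, A and B are not disjoint (A ∩ B = {6, 11, 18})


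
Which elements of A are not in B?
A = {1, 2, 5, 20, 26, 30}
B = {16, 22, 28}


A \ B = elements in A but not in B
A = {1, 2, 5, 20, 26, 30}
B = {16, 22, 28}
Remove from A any elements in B
A \ B = {1, 2, 5, 20, 26, 30}

A \ B = {1, 2, 5, 20, 26, 30}


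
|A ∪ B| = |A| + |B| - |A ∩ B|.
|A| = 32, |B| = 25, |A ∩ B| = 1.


|A ∪ B| = |A| + |B| - |A ∩ B|
= 32 + 25 - 1
= 56

|A ∪ B| = 56


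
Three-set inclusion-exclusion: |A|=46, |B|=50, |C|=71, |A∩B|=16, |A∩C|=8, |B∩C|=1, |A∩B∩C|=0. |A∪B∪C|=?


|A∪B∪C| = |A|+|B|+|C| - |A∩B|-|A∩C|-|B∩C| + |A∩B∩C|
= 46+50+71 - 16-8-1 + 0
= 167 - 25 + 0
= 142

|A ∪ B ∪ C| = 142


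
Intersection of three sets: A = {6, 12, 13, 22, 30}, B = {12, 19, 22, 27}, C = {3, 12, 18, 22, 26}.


A ∩ B = {12, 22}
(A ∩ B) ∩ C = {12, 22}

A ∩ B ∩ C = {12, 22}


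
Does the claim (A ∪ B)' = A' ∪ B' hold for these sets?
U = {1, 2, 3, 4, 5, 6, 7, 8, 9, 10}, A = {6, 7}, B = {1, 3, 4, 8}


LHS: A ∪ B = {1, 3, 4, 6, 7, 8}
(A ∪ B)' = U \ (A ∪ B) = {2, 5, 9, 10}
A' = {1, 2, 3, 4, 5, 8, 9, 10}, B' = {2, 5, 6, 7, 9, 10}
Claimed RHS: A' ∪ B' = {1, 2, 3, 4, 5, 6, 7, 8, 9, 10}
Identity is INVALID: LHS = {2, 5, 9, 10} but the RHS claimed here equals {1, 2, 3, 4, 5, 6, 7, 8, 9, 10}. The correct form is (A ∪ B)' = A' ∩ B'.

Identity is invalid: (A ∪ B)' = {2, 5, 9, 10} but A' ∪ B' = {1, 2, 3, 4, 5, 6, 7, 8, 9, 10}. The correct De Morgan law is (A ∪ B)' = A' ∩ B'.


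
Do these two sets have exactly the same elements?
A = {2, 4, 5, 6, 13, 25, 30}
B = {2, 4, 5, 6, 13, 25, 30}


Two sets are equal iff they have exactly the same elements.
A = {2, 4, 5, 6, 13, 25, 30}
B = {2, 4, 5, 6, 13, 25, 30}
Same elements → A = B

Yes, A = B


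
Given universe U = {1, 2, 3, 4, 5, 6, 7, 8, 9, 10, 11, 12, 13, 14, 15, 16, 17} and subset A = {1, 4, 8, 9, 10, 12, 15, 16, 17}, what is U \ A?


Aᶜ = U \ A = elements in U but not in A
U = {1, 2, 3, 4, 5, 6, 7, 8, 9, 10, 11, 12, 13, 14, 15, 16, 17}
A = {1, 4, 8, 9, 10, 12, 15, 16, 17}
Aᶜ = {2, 3, 5, 6, 7, 11, 13, 14}

Aᶜ = {2, 3, 5, 6, 7, 11, 13, 14}


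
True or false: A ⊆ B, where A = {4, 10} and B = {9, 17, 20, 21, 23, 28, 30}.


A ⊆ B means every element of A is in B.
Elements in A not in B: {4, 10}
So A ⊄ B.

No, A ⊄ B


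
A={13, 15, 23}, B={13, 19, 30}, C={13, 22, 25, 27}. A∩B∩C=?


A ∩ B = {13}
(A ∩ B) ∩ C = {13}

A ∩ B ∩ C = {13}


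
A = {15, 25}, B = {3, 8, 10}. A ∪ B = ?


A ∪ B = all elements in A or B (or both)
A = {15, 25}
B = {3, 8, 10}
A ∪ B = {3, 8, 10, 15, 25}

A ∪ B = {3, 8, 10, 15, 25}


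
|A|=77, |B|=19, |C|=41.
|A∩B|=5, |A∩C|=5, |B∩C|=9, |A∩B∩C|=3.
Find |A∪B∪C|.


|A∪B∪C| = |A|+|B|+|C| - |A∩B|-|A∩C|-|B∩C| + |A∩B∩C|
= 77+19+41 - 5-5-9 + 3
= 137 - 19 + 3
= 121

|A ∪ B ∪ C| = 121


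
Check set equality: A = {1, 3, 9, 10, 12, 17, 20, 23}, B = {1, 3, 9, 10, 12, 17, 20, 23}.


Two sets are equal iff they have exactly the same elements.
A = {1, 3, 9, 10, 12, 17, 20, 23}
B = {1, 3, 9, 10, 12, 17, 20, 23}
Same elements → A = B

Yes, A = B


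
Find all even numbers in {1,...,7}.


Checking each candidate:
Condition: even numbers in {1,...,7}
Result = {2, 4, 6}

{2, 4, 6}


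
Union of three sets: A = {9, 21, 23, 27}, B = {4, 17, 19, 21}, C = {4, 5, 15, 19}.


A ∪ B = {4, 9, 17, 19, 21, 23, 27}
(A ∪ B) ∪ C = {4, 5, 9, 15, 17, 19, 21, 23, 27}

A ∪ B ∪ C = {4, 5, 9, 15, 17, 19, 21, 23, 27}


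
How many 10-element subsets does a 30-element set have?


C(n,k) = n! / (k!(n-k)!)
C(30,10) = 30! / (10!20!)
= 30045015

C(30,10) = 30045015


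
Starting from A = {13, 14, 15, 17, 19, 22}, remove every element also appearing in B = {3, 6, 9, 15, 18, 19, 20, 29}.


A \ B = elements in A but not in B
A = {13, 14, 15, 17, 19, 22}
B = {3, 6, 9, 15, 18, 19, 20, 29}
Remove from A any elements in B
A \ B = {13, 14, 17, 22}

A \ B = {13, 14, 17, 22}


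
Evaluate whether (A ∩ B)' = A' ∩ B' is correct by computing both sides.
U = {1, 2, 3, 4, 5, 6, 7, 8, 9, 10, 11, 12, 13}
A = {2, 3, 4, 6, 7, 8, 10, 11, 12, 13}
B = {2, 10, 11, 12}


LHS: A ∩ B = {2, 10, 11, 12}
(A ∩ B)' = U \ (A ∩ B) = {1, 3, 4, 5, 6, 7, 8, 9, 13}
A' = {1, 5, 9}, B' = {1, 3, 4, 5, 6, 7, 8, 9, 13}
Claimed RHS: A' ∩ B' = {1, 5, 9}
Identity is INVALID: LHS = {1, 3, 4, 5, 6, 7, 8, 9, 13} but the RHS claimed here equals {1, 5, 9}. The correct form is (A ∩ B)' = A' ∪ B'.

Identity is invalid: (A ∩ B)' = {1, 3, 4, 5, 6, 7, 8, 9, 13} but A' ∩ B' = {1, 5, 9}. The correct De Morgan law is (A ∩ B)' = A' ∪ B'.
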